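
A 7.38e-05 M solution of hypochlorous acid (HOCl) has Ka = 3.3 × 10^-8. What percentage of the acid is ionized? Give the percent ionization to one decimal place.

HOCl ⇌ OCl- + H+; let x = [H+] at equilibrium.
x ≈ √(Ka·C₀) = √(3.3 × 10^-8 × 7.38e-05) = 1.56 × 10^-6 M
Fraction ionized = 1.56 × 10^-6 / 7.38e-05 = 0.0211 → 2.1%

2.1%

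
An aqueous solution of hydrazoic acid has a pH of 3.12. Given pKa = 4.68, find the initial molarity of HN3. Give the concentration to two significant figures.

C₀ = 2.8 × 10^-2 M

[H+] = 10^(-3.12) = 7.59 × 10^-4 M = x
Ka = 10^(−4.68) = 2.09 × 10^-5
Ka = x²/(C₀ − x) ⇒ C₀ = x + x²/Ka
C₀ = 7.59 × 10^-4 + (7.59 × 10^-4)²/(2.09 × 10^-5) = 2.83 × 10^-2 M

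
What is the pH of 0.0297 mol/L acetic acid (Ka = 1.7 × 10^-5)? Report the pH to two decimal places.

pH = 3.15

CH3COOH ⇌ CH3COO- + H+
Ka = [H+]²/(0.0297 − [H+]) = 1.7 × 10^-5
Assume [H+] ≪ 0.0297: [H+] ≈ √(1.7 × 10^-5 × 0.0297) = 7.11 × 10^-4 M
([H+]/C₀ = 2.4% < 5%, so the approximation holds.)
pH = −log[H+] = −log(7.11 × 10^-4) = 3.15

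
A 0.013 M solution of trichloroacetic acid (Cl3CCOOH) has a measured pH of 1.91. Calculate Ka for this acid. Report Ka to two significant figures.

[H+] = 10^(-1.91) = 1.23 × 10^-2 M
At equilibrium [HA] = 0.013 − 1.23 × 10^-2 = 7.00 × 10^-4 M
Ka = [H+][A-]/[HA] = (1.23 × 10^-2)² / 7.00 × 10^-4 = 2.2 × 10^-1

Ka = 2.2 × 10^-1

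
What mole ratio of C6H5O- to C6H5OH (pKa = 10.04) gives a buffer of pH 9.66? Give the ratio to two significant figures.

ratio = 0.42

pH = pKa + log(r) ⇒ log(r) = 9.66 − 10.04 = -0.38
r = [C6H5O-]/[C6H5OH] = 10^(-0.38) = 0.417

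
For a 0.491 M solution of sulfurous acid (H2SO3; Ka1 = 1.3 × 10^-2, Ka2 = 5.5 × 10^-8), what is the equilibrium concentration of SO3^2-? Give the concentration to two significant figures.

First ionization gives [H+] ≈ [HSO3-] = 7.37 × 10^-2 M.
Second step: Ka2 = [H+][SO3^2-]/[HSO3-] ≈ [SO3^2-] (since [H+] ≈ [HSO3-]).
So [SO3^2-] ≈ Ka2.

5.5 × 10^-8 M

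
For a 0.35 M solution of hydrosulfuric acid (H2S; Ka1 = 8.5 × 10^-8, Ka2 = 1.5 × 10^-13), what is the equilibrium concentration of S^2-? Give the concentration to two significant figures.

First ionization gives [H+] ≈ [HS-] = 1.72 × 10^-4 M.
Second step: Ka2 = [H+][S^2-]/[HS-] ≈ [S^2-] (since [H+] ≈ [HS-]).
So [S^2-] ≈ Ka2.

1.5 × 10^-13 M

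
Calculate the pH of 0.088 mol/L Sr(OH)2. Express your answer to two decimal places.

pH = 13.25

Sr(OH)2 is a strong base (each formula unit releases 2 OH-); [OH-] = 0.176 M.
pOH = -log(0.176) = 0.75
pH = 14.00 - 0.75 = 13.25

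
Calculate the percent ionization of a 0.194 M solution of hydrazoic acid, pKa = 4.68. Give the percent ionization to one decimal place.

HN3 ⇌ N3- + H+; let x = [H+] at equilibrium.
Ka = 10^(−4.68) = 2.09 × 10^-5
x ≈ √(Ka·C₀) = √(2.09 × 10^-5 × 0.194) = 2.01 × 10^-3 M
% ionization = x/C₀ × 100% = 2.01 × 10^-3/0.194 × 100% = 1.0%

1.0%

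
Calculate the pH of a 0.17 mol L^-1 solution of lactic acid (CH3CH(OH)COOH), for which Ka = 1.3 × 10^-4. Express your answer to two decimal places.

CH3CH(OH)COOH ⇌ CH3CH(OH)COO- + H+
Let x = [H+] at equilibrium. Ka = x²/(0.17 − x).
Since Ka ≪ C₀, x ≈ √(Ka·C₀) = 4.70 × 10^-3 M.
(x/C₀ = 2.8% < 5%, so the approximation holds.)
pH = −log(4.70 × 10^-3) = 2.33

pH = 2.33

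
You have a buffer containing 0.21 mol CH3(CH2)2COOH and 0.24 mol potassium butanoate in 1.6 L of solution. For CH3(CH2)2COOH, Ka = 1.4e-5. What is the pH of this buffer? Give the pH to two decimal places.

pH = 4.91

pKa = −log(1.4 × 10^-5) = 4.854
Using pH = pKa + log([base]/[acid]) with [base]/[acid] = 0.24/0.21:
pH = 4.854 + (+0.058) = 4.91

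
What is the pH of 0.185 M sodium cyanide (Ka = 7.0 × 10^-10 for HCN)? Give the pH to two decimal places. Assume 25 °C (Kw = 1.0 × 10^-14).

pH = 11.21

CN- is the conjugate base of the weak acid HCN.
Kb = Kw/Ka = 1.0×10^-14 / 7.0 × 10^-10 = 1.43 × 10^-5
Kb = x²/(0.185 − x) = 1.43 × 10^-5
Neglecting x in the denominator: x = √(1.43 × 10^-5 × 0.185) = 1.63 × 10^-3 M
pOH = 2.79, so pH = 14.00 − pOH = 11.21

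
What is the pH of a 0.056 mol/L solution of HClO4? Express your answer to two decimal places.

pH = 1.25

HClO4 is a strong acid and dissociates completely, so [H+] = 0.056 M.
pH = -log(0.056) = 1.25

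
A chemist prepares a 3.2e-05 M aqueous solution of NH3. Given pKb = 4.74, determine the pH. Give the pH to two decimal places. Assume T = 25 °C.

pH = 9.22

NH3 + H2O ⇌ NH4+ + OH-
Kb = 10^(−4.74) = 1.82 × 10^-5
From the ICE table, Kb = [OH-]²/(3.2e-05 − [OH-]) = 1.82 × 10^-5.
[OH-] is not negligible relative to C₀; solve [OH-]² + 1.82e-05·[OH-] − 5.82e-10 = 0.
[OH-] = (−Kb + √(Kb² + 4·Kb·C₀))/2 = 1.67 × 10^-5 M
pOH = 4.78, so pH = 14.00 − pOH = 9.22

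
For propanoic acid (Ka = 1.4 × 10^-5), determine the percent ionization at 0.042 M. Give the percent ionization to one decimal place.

CH3CH2COOH ⇌ CH3CH2COO- + H+; let x = [H+] at equilibrium.
x ≈ √(Ka·C₀) = √(1.4 × 10^-5 × 0.042) = 7.67 × 10^-4 M
% ionization = x/C₀ × 100% = 7.67 × 10^-4/0.042 × 100% = 1.8%

1.8%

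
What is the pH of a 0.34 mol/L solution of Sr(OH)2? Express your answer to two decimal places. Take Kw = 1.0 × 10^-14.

pH = 13.83

Sr(OH)2 is a strong base (each formula unit releases 2 OH-); [OH-] = 0.68 M.
pOH = -log(0.68) = 0.17
pH = 14.00 - 0.17 = 13.83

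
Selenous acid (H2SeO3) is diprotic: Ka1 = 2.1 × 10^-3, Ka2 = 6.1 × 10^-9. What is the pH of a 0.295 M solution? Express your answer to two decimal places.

pH = 1.62

Since Ka1 ≫ Ka2, the first ionization dominates [H+].
Ka1 = x²/(0.295 − x) = 2.1 × 10^-3
Solving the quadratic: x = (−Ka1 + √(Ka1² + 4·Ka1·C₀))/2 = 2.39 × 10^-2 M
pH = −log(2.39 × 10^-2) = 1.62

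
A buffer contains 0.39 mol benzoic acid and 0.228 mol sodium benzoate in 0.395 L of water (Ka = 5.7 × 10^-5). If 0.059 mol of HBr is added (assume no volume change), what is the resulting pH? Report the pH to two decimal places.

pH = 3.82

After neutralization: n(C6H5COOH) = 0.449 mol, n(C6H5COO-) = 0.169 mol.
pKa = −log(5.7 × 10^-5) = 4.244
pH = pKa + log([A⁻]/[HA]) = 4.244 + log(0.169/0.449) = 4.244 -0.424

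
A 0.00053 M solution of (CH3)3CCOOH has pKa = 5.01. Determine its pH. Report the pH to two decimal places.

(CH3)3CCOOH ⇌ (CH3)3CCOO- + H+
Ka = 10^(−5.01) = 9.77 × 10^-6
From the ICE table, Ka = x²/(0.00053 − x) = 9.77 × 10^-6.
x is not negligible relative to C₀; solve x² + 9.77e-06·x − 5.18e-09 = 0.
x = (−Ka + √(Ka² + 4·Ka·C₀))/2 = 6.72 × 10^-5 M
pH = −log(6.72 × 10^-5) = 4.17

pH = 4.17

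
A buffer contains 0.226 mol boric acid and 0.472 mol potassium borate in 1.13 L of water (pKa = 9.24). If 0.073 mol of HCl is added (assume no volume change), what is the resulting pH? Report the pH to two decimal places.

After neutralization: n(B(OH)3) = 0.299 mol, n(B(OH)4-) = 0.399 mol.
Henderson–Hasselbalch with mole ratio 0.399/0.299: pH = 9.24 + (+0.125)

pH = 9.37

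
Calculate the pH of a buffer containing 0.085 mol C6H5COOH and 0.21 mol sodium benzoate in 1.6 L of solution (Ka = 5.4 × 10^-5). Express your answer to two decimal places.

pH = 4.66

pKa = −log(5.4 × 10^-5) = 4.268
Henderson–Hasselbalch: pH = pKa + log([C6H5COO-]/[C6H5COOH]) = 4.268 + log(0.21/0.085)
pH = 4.268 + (+0.393) = 4.66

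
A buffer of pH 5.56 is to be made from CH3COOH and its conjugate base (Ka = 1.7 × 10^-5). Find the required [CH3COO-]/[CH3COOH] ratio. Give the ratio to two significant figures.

ratio = 6.2

pKa = -log(1.7 × 10^-5) = 4.770
pH = pKa + log(r) ⇒ log(r) = 5.56 − 4.770 = +0.790
r = [CH3COO-]/[CH3COOH] = 10^(+0.790) = 6.17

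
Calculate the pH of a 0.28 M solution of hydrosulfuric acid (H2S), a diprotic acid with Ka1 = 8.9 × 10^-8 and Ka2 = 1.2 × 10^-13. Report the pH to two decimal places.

Since Ka1 ≫ Ka2, the first ionization dominates [H+].
Ka1 = x²/(0.28 − x) = 8.9 × 10^-8
x ≈ √(8.9 × 10^-8 × 0.28) = 1.58 × 10^-4 M
pH = −log(1.58 × 10^-4) = 3.80

pH = 3.80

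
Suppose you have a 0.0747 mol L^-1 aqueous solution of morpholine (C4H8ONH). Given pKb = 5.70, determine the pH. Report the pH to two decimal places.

C4H8ONH + H2O ⇌ C4H8ONH2+ + OH-
Kb = 10^(−5.70) = 2.00 × 10^-6
From the ICE table, Kb = [OH-]²/(0.0747 − [OH-]) = 2.00 × 10^-6.
Since Kb ≪ C₀, [OH-] ≈ √(Kb·C₀) = 3.87 × 10^-4 M.
pOH = −log(3.87 × 10^-4) = 3.41; pH = 14.00 − 3.41 = 10.59

pH = 10.59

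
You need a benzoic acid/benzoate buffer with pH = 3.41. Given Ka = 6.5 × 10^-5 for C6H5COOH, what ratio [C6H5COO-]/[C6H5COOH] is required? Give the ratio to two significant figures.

ratio = 0.17

pKa = -log(6.5 × 10^-5) = 4.187
pH = pKa + log(r) ⇒ log(r) = 3.41 − 4.187 = -0.777
r = [C6H5COO-]/[C6H5COOH] = 10^(-0.777) = 0.167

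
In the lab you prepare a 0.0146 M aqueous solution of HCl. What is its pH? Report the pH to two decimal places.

pH = 1.84

HCl is a strong acid and dissociates completely, so [H+] = 0.0146 M.
pH = -log(0.0146) = 1.84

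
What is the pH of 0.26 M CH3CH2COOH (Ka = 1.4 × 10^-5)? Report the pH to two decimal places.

CH3CH2COOH ⇌ CH3CH2COO- + H+
Let x = [H+] at equilibrium. Ka = x²/(0.26 − x).
Neglecting x in the denominator: x = √(1.4 × 10^-5 × 0.26) = 1.91 × 10^-3 M
Check: 0.73% ionized — well under 5%, approximation valid.
pH = −log[H+] = −log(1.91 × 10^-3) = 2.72

pH = 2.72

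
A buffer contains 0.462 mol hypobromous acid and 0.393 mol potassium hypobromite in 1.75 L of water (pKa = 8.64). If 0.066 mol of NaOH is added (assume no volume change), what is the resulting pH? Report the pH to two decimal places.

After neutralization: n(HOBr) = 0.396 mol, n(OBr-) = 0.459 mol.
pH = pKa + log(n_OBr-/n_HOBr) = 8.64 + log(0.459/0.396) = 8.64 + (+0.064)

pH = 8.70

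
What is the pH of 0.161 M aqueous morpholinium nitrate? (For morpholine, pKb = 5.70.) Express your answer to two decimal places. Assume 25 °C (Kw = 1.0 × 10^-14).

pH = 4.55

C4H8ONH2+ is the conjugate acid of the weak base C4H8ONH.
Kb = 10^(−5.70) = 2.00 × 10^-6
Ka = Kw/Kb = 1.0×10^-14 / 2.00 × 10^-6 = 5.00 × 10^-9
From the ICE table, Ka = x²/(0.161 − x) = 5.00 × 10^-9.
Assume x ≪ 0.161: x ≈ √(5.00 × 10^-9 × 0.161) = 2.84 × 10^-5 M
pH = −log(2.84 × 10^-5) = 4.55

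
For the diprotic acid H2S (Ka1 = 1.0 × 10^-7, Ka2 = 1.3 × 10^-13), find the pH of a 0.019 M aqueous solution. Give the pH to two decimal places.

pH = 4.36

Since Ka1 ≫ Ka2, the first ionization dominates [H+].
Ka1 = x²/(0.019 − x) = 1.0 × 10^-7
x ≈ √(1.0 × 10^-7 × 0.019) = 4.36 × 10^-5 M
pH = −log(4.36 × 10^-5) = 4.36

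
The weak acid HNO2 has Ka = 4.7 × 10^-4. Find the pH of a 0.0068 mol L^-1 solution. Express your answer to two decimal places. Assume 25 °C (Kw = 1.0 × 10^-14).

HNO2 ⇌ NO2- + H+
Ka = x²/(0.0068 − x) = 4.7 × 10^-4
x is not negligible relative to C₀; solve x² + 0.00047·x − 3.2e-06 = 0.
x = (−Ka + √(Ka² + 4·Ka·C₀))/2 = 1.57 × 10^-3 M
pH = −log(1.57 × 10^-3) = 2.80

pH = 2.80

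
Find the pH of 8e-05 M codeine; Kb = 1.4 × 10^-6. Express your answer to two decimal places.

pH = 9.00

C18H21NO3 + H2O ⇌ C18H22NO3+ + OH-
From the ICE table, Kb = x²/(8e-05 − x) = 1.4 × 10^-6.
The 5% rule fails; solving x² + Kb·x − Kb·C₀ = 0 exactly:
x = [−1.4e-06 + √(1.4e-06² + 4.48e-10)]/2 = 9.91 × 10^-6 M
pOH = 5.00, so pH = 14.00 − pOH = 9.00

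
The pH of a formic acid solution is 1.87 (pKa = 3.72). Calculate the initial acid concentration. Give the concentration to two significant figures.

C₀ = 9.7 × 10^-1 M

[H+] = 10^(-1.87) = 1.35 × 10^-2 M = x
Ka = 10^(−3.72) = 1.91 × 10^-4
Ka = x²/(C₀ − x) ⇒ C₀ = x + x²/Ka
C₀ = 1.35 × 10^-2 + (1.35 × 10^-2)²/(1.91 × 10^-4) = 9.68 × 10^-1 M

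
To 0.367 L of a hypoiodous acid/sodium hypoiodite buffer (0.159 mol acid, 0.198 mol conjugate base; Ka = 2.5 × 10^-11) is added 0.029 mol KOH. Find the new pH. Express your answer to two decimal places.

OH- converts HOI to OI-: HOI → 0.13 mol, OI- → 0.227 mol.
pKa = −log(2.5 × 10^-11) = 10.602
pH = pKa + log([A⁻]/[HA]) = 10.602 + log(0.227/0.13) = 10.602 +0.242

pH = 10.84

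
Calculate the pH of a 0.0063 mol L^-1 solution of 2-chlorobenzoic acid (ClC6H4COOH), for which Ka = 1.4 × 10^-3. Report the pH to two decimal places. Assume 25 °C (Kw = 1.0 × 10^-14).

ClC6H4COOH ⇌ ClC6H4COO- + H+
Let x = [H+] at equilibrium. Ka = x²/(0.0063 − x).
Here C₀/Ka ≈ 4.5, so the small-x approximation fails. Use the quadratic:
x = (−Ka + √(Ka² + 4·Ka·C₀))/2 = 2.35 × 10^-3 M
pH = −log[H+] = −log(2.35 × 10^-3) = 2.63

pH = 2.63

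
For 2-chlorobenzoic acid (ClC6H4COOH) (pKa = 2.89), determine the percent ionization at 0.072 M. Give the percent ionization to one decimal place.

ClC6H4COOH ⇌ ClC6H4COO- + H+; let x = [H+] at equilibrium.
Ka = 10^(−2.89) = 1.29 × 10^-3
Ka = x²/(C₀ − x); solving the quadratic gives x = 9.01 × 10^-3 M.
Fraction ionized = 9.01 × 10^-3 / 0.072 = 0.1251 → 12.5%

12.5%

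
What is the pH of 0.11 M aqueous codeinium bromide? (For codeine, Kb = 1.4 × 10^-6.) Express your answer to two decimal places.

pH = 4.55

C18H22NO3+ is the conjugate acid of the weak base C18H21NO3.
Ka = Kw/Kb = 1.0×10^-14 / 1.4 × 10^-6 = 7.14 × 10^-9
Let x = [H+] at equilibrium. Ka = x²/(0.11 − x).
Assume x ≪ 0.11: x ≈ √(7.14 × 10^-9 × 0.11) = 2.80 × 10^-5 M
Check: 0.025% ionized — well under 5%, approximation valid.
pH = −log(2.80 × 10^-5) = 4.55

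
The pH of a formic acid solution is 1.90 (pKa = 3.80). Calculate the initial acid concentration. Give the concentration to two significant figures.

C₀ = 1.0 M

[H+] = 10^(-1.90) = 1.26 × 10^-2 M = x
Ka = 10^(−3.80) = 1.58 × 10^-4
Ka = x²/(C₀ − x) ⇒ C₀ = x + x²/Ka
C₀ = 1.26 × 10^-2 + (1.26 × 10^-2)²/(1.58 × 10^-4) = 1.02 M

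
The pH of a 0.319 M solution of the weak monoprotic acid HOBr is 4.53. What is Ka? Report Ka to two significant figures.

Ka = 2.7 × 10^-9

[H+] = 10^(-4.53) = 2.95 × 10^-5 M
At equilibrium [HA] = 0.319 − 2.95 × 10^-5 = 3.19 × 10^-1 M
Ka = [H+][A-]/[HA] = (2.95 × 10^-5)² / 3.19 × 10^-1 = 2.7 × 10^-9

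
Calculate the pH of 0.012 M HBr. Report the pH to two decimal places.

pH = 1.92

HBr is a strong acid and dissociates completely, so [H+] = 0.012 M.
pH = -log(0.012) = 1.92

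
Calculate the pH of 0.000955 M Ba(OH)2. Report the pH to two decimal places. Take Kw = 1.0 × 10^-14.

pH = 11.28

Ba(OH)2 is a strong base (each formula unit releases 2 OH-); [OH-] = 0.00191 M.
pOH = -log(0.00191) = 2.72
pH = 14.00 - 2.72 = 11.28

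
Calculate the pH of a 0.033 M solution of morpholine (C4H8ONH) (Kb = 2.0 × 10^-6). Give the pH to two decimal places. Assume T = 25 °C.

pH = 10.41

C4H8ONH + H2O ⇌ C4H8ONH2+ + OH-
From the ICE table, Kb = [OH-]²/(0.033 − [OH-]) = 2.0 × 10^-6.
Assume [OH-] ≪ 0.033: [OH-] ≈ √(2.0 × 10^-6 × 0.033) = 2.57 × 10^-4 M
Check: 0.78% ionized — well under 5%, approximation valid.
pOH = 3.59, so pH = 14.00 − pOH = 10.41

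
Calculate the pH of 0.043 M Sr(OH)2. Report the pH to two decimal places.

Sr(OH)2 is a strong base (each formula unit releases 2 OH-); [OH-] = 0.086 M.
pOH = -log(0.086) = 1.07
pH = 14.00 - 1.07 = 12.93

pH = 12.93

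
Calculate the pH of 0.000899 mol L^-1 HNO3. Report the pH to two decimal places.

HNO3 is a strong acid and dissociates completely, so [H+] = 0.000899 M.
pH = -log(0.000899) = 3.05

pH = 3.05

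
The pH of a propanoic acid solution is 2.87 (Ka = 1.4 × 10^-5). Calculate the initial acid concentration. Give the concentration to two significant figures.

[H+] = 10^(-2.87) = 1.35 × 10^-3 M = x
Ka = x²/(C₀ − x) ⇒ C₀ = x + x²/Ka
C₀ = 1.35 × 10^-3 + (1.35 × 10^-3)²/(1.4 × 10^-5) = 1.32 × 10^-1 M

C₀ = 1.3 × 10^-1 M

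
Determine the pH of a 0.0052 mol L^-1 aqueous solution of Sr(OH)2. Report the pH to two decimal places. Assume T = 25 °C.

pH = 12.02

Sr(OH)2 is a strong base (each formula unit releases 2 OH-); [OH-] = 0.0104 M.
pOH = -log(0.0104) = 1.98
pH = 14.00 - 1.98 = 12.02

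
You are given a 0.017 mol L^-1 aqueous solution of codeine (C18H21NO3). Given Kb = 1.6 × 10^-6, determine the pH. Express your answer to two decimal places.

pH = 10.22

C18H21NO3 + H2O ⇌ C18H22NO3+ + OH-
From the ICE table, Kb = [OH-]²/(0.017 − [OH-]) = 1.6 × 10^-6.
Neglecting [OH-] in the denominator: [OH-] = √(1.6 × 10^-6 × 0.017) = 1.65 × 10^-4 M
([OH-]/C₀ = 0.97% < 5%, so the approximation holds.)
pOH = 3.78, so pH = 14.00 − pOH = 10.22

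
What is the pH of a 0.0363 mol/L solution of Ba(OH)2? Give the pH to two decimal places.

pH = 12.86

Ba(OH)2 is a strong base (each formula unit releases 2 OH-); [OH-] = 0.0726 M.
pOH = -log(0.0726) = 1.14
pH = 14.00 - 1.14 = 12.86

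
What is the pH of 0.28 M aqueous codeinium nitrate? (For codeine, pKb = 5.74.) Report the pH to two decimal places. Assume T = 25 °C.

pH = 4.41

C18H22NO3+ is the conjugate acid of the weak base C18H21NO3.
Kb = 10^(−5.74) = 1.82 × 10^-6
Ka = Kw/Kb = 1.0×10^-14 / 1.82 × 10^-6 = 5.49 × 10^-9
Ka = x²/(0.28 − x) = 5.49 × 10^-9
Since Ka ≪ C₀, x ≈ √(Ka·C₀) = 3.92 × 10^-5 M.
(x/C₀ = 0.014% < 5%, so the approximation holds.)
pH = −log(3.92 × 10^-5) = 4.41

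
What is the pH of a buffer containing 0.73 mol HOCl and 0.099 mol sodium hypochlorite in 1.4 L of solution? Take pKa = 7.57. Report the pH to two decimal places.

Henderson–Hasselbalch: pH = pKa + log([OCl-]/[HOCl]) = 7.57 + log(0.099/0.73)
pH = 7.57 + (-0.868) = 6.70

pH = 6.70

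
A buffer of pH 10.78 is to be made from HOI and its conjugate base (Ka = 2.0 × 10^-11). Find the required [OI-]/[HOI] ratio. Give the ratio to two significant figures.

ratio = 1.2

pKa = -log(2.0 × 10^-11) = 10.699
pH = pKa + log(r) ⇒ log(r) = 10.78 − 10.699 = +0.081
r = [OI-]/[HOI] = 10^(+0.081) = 1.21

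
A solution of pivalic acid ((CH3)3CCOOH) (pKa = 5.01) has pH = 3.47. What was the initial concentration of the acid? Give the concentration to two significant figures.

C₀ = 1.2 × 10^-2 M

[H+] = 10^(-3.47) = 3.39 × 10^-4 M = x
Ka = 10^(−5.01) = 9.77 × 10^-6
Ka = x²/(C₀ − x) ⇒ C₀ = x + x²/Ka
C₀ = 3.39 × 10^-4 + (3.39 × 10^-4)²/(9.77 × 10^-6) = 1.21 × 10^-2 M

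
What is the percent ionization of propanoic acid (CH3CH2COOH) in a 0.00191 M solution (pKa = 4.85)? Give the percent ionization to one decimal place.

8.2%

CH3CH2COOH ⇌ CH3CH2COO- + H+; let x = [H+] at equilibrium.
Ka = 10^(−4.85) = 1.41 × 10^-5
Ka = x²/(C₀ − x); solving the quadratic gives x = 1.57 × 10^-4 M.
Fraction ionized = 1.57 × 10^-4 / 0.00191 = 0.0822 → 8.2%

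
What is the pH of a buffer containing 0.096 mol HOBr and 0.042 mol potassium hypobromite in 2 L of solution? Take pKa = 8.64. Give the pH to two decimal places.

Henderson–Hasselbalch: pH = pKa + log([OBr-]/[HOBr]) = 8.64 + log(0.042/0.096)
pH = 8.64 + (-0.359) = 8.28

pH = 8.28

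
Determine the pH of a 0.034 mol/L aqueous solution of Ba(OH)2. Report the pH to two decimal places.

Ba(OH)2 is a strong base (each formula unit releases 2 OH-); [OH-] = 0.068 M.
pOH = -log(0.068) = 1.17
pH = 14.00 - 1.17 = 12.83

pH = 12.83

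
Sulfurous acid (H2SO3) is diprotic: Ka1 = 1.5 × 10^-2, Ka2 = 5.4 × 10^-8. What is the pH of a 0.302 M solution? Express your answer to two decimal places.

Ka1 ≫ Ka2, so treat the first dissociation as the only significant source of H+.
Ka1 = x²/(0.302 − x) = 1.5 × 10^-2
Solving the quadratic: x = (−Ka1 + √(Ka1² + 4·Ka1·C₀))/2 = 6.02 × 10^-2 M
pH = −log(6.02 × 10^-2) = 1.22

pH = 1.22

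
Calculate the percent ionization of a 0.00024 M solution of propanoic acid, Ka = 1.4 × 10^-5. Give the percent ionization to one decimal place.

CH3CH2COOH ⇌ CH3CH2COO- + H+; let x = [H+] at equilibrium.
Ka = x²/(C₀ − x); solving the quadratic gives x = 5.14 × 10^-5 M.
Fraction ionized = 5.14 × 10^-5 / 0.00024 = 0.2142 → 21.4%

21.4%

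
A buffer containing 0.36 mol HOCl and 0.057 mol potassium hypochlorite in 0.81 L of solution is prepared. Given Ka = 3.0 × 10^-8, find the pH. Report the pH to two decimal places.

pH = 6.72

pKa = −log(3.0 × 10^-8) = 7.523
Using pH = pKa + log([base]/[acid]) with [base]/[acid] = 0.057/0.36:
pH = 7.523 + (-0.800) = 6.72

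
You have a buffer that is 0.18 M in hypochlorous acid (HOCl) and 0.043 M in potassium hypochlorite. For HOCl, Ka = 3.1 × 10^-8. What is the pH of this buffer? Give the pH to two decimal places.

pKa = −log(3.1 × 10^-8) = 7.509
Henderson–Hasselbalch: pH = pKa + log([OCl-]/[HOCl]) = 7.509 + log(0.043/0.18)
pH = 7.509 + (-0.622) = 6.89

pH = 6.89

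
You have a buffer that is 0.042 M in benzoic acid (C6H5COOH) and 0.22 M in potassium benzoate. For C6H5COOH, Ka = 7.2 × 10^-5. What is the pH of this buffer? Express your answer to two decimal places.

pH = 4.86

pKa = −log(7.2 × 10^-5) = 4.143
pH = pKa + log([A⁻]/[HA]) = 4.143 + log(0.22/0.042)
pH = 4.143 + (+0.719) = 4.86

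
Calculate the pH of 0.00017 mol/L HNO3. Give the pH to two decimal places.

HNO3 is a strong acid and dissociates completely, so [H+] = 0.00017 M.
pH = -log(0.00017) = 3.77

pH = 3.77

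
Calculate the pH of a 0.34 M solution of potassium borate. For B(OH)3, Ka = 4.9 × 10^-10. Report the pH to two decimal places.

pH = 11.42

B(OH)4- is the conjugate base of the weak acid B(OH)3.
Kb = Kw/Ka = 1.0×10^-14 / 4.9 × 10^-10 = 2.04 × 10^-5
Let x = [OH-] at equilibrium. Kb = x²/(0.34 − x).
Since Kb ≪ C₀, x ≈ √(Kb·C₀) = 2.63 × 10^-3 M.
(x/C₀ = 0.77% < 5%, so the approximation holds.)
pOH = 2.58, so pH = 14.00 − pOH = 11.42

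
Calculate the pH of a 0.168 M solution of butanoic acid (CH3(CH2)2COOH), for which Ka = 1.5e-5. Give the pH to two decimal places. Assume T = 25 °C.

pH = 2.80

CH3(CH2)2COOH ⇌ CH3(CH2)2COO- + H+
Ka = x²/(0.168 − x) = 1.5 × 10^-5
Assume x ≪ 0.168: x ≈ √(1.5 × 10^-5 × 0.168) = 1.59 × 10^-3 M
pH = −log[H+] = −log(1.59 × 10^-3) = 2.80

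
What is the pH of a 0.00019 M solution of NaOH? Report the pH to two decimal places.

NaOH is a strong base; [OH-] = 0.00019 M.
pOH = -log(0.00019) = 3.72
pH = 14.00 - 3.72 = 10.28

pH = 10.28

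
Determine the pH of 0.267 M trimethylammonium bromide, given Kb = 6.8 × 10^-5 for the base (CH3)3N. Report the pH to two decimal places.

(CH3)3NH+ is the conjugate acid of the weak base (CH3)3N.
Ka = Kw/Kb = 1.0×10^-14 / 6.8 × 10^-5 = 1.47 × 10^-10
Ka = x²/(0.267 − x) = 1.47 × 10^-10
Since Ka ≪ C₀, x ≈ √(Ka·C₀) = 6.26 × 10^-6 M.
pH = −log(6.26 × 10^-6) = 5.20

pH = 5.20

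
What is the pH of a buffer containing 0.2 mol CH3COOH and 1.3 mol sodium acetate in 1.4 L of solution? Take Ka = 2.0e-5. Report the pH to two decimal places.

pKa = −log(2.0 × 10^-5) = 4.699
Using pH = pKa + log([base]/[acid]) with [base]/[acid] = 1.3/0.2:
pH = 4.699 + (+0.813) = 5.51

pH = 5.51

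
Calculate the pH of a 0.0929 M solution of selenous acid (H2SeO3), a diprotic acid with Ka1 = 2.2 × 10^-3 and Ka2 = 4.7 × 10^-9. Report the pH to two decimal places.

Ka1 ≫ Ka2, so treat the first dissociation as the only significant source of H+.
Ka1 = x²/(0.0929 − x) = 2.2 × 10^-3
Solving the quadratic: x = (−Ka1 + √(Ka1² + 4·Ka1·C₀))/2 = 1.32 × 10^-2 M
pH = −log(1.32 × 10^-2) = 1.88

pH = 1.88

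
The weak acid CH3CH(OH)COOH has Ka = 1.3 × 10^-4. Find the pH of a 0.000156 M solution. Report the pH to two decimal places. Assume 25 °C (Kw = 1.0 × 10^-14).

pH = 4.04

CH3CH(OH)COOH ⇌ CH3CH(OH)COO- + H+
Ka = [H+]²/(0.000156 − [H+]) = 1.3 × 10^-4
Here C₀/Ka ≈ 1.2, so the small-[H+] approximation fails. Use the quadratic:
[H+] = [−0.00013 + √(0.00013² + 8.11e-08)]/2 = 9.15 × 10^-5 M
pH = −log(9.15 × 10^-5) = 4.04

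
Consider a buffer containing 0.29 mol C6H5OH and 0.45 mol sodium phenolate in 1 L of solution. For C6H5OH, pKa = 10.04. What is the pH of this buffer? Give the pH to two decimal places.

pH = 10.23

pH = pKa + log([A⁻]/[HA]) = 10.04 + log(0.45/0.29)
pH = 10.04 + (+0.191) = 10.23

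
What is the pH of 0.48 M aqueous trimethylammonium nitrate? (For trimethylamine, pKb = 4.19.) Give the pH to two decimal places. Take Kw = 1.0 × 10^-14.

(CH3)3NH+ is the conjugate acid of the weak base (CH3)3N.
Kb = 10^(−4.19) = 6.46 × 10^-5
Ka = Kw/Kb = 1.0×10^-14 / 6.46 × 10^-5 = 1.55 × 10^-10
From the ICE table, Ka = x²/(0.48 − x) = 1.55 × 10^-10.
Neglecting x in the denominator: x = √(1.55 × 10^-10 × 0.48) = 8.63 × 10^-6 M
pH = −log(8.63 × 10^-6) = 5.06

pH = 5.06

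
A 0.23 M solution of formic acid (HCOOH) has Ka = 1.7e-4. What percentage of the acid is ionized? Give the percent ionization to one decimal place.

HCOOH ⇌ HCOO- + H+; let x = [H+] at equilibrium.
x ≈ √(Ka·C₀) = √(1.7 × 10^-4 × 0.23) = 6.25 × 10^-3 M
Fraction ionized = 6.25 × 10^-3 / 0.23 = 0.0272 → 2.7%

2.7%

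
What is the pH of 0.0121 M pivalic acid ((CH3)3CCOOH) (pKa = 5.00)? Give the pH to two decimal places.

pH = 3.46

(CH3)3CCOOH ⇌ (CH3)3CCOO- + H+
Ka = 10^(−5.00) = 1.00 × 10^-5
Ka = x²/(0.0121 − x) = 1.00 × 10^-5
Neglecting x in the denominator: x = √(1.00 × 10^-5 × 0.0121) = 3.48 × 10^-4 M
pH = −log[H+] = −log(3.48 × 10^-4) = 3.46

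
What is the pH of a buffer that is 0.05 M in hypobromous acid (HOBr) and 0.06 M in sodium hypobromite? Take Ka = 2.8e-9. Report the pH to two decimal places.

pKa = −log(2.8 × 10^-9) = 8.553
Henderson–Hasselbalch: pH = pKa + log([OBr-]/[HOBr]) = 8.553 + log(0.06/0.05)
pH = 8.553 + (+0.079) = 8.63

pH = 8.63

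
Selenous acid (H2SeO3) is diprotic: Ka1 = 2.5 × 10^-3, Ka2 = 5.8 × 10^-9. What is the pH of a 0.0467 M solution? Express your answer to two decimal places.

Since Ka1 ≫ Ka2, the first ionization dominates [H+].
Ka1 = x²/(0.0467 − x) = 2.5 × 10^-3
Solving the quadratic: x = (−Ka1 + √(Ka1² + 4·Ka1·C₀))/2 = 9.63 × 10^-3 M
pH = −log(9.63 × 10^-3) = 2.02

pH = 2.02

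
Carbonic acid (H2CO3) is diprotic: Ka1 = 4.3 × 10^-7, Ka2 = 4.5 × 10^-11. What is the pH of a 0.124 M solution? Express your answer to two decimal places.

pH = 3.64

Ka1 ≫ Ka2, so treat the first dissociation as the only significant source of H+.
Ka1 = x²/(0.124 − x) = 4.3 × 10^-7
x ≈ √(4.3 × 10^-7 × 0.124) = 2.31 × 10^-4 M
pH = −log(2.31 × 10^-4) = 3.64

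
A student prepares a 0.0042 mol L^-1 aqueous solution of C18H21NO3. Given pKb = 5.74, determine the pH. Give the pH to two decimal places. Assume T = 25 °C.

C18H21NO3 + H2O ⇌ C18H22NO3+ + OH-
Kb = 10^(−5.74) = 1.82 × 10^-6
Kb = [OH-]²/(0.0042 − [OH-]) = 1.82 × 10^-6
Neglecting [OH-] in the denominator: [OH-] = √(1.82 × 10^-6 × 0.0042) = 8.74 × 10^-5 M
pOH = 4.06, so pH = 14.00 − pOH = 9.94

pH = 9.94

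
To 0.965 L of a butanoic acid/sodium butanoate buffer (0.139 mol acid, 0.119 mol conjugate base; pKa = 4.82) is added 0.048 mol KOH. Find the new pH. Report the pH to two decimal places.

pH = 5.08

OH- converts CH3(CH2)2COOH to CH3(CH2)2COO-: CH3(CH2)2COOH → 0.091 mol, CH3(CH2)2COO- → 0.167 mol.
pH = pKa + log(n_CH3(CH2)2COO-/n_CH3(CH2)2COOH) = 4.82 + log(0.167/0.091) = 4.82 + (+0.264)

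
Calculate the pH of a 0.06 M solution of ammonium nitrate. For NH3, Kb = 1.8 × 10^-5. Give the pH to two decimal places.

pH = 5.24

NH4+ is the conjugate acid of the weak base NH3.
Ka = Kw/Kb = 1.0×10^-14 / 1.8 × 10^-5 = 5.56 × 10^-10
Ka = [H+]²/(0.06 − [H+]) = 5.56 × 10^-10
Assume [H+] ≪ 0.06: [H+] ≈ √(5.56 × 10^-10 × 0.06) = 5.78 × 10^-6 M
([H+]/C₀ = 0.0096% < 5%, so the approximation holds.)
pH = −log[H+] = −log(5.78 × 10^-6) = 5.24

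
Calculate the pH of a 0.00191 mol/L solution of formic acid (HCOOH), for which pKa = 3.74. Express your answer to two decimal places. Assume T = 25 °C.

HCOOH ⇌ HCOO- + H+
Ka = 10^(−3.74) = 1.82 × 10^-4
Ka = x²/(0.00191 − x) = 1.82 × 10^-4
Here C₀/Ka ≈ 10.5, so the small-x approximation fails. Use the quadratic:
x = [−0.000182 + √(0.000182² + 1.39e-06)]/2 = 5.06 × 10^-4 M
pH = −log[H+] = −log(5.06 × 10^-4) = 3.30

pH = 3.30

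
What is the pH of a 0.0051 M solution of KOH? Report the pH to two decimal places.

pH = 11.71

KOH is a strong base; [OH-] = 0.0051 M.
pOH = -log(0.0051) = 2.29
pH = 14.00 - 2.29 = 11.71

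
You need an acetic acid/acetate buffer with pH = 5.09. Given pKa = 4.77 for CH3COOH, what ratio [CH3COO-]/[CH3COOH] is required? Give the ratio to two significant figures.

pH = pKa + log(r) ⇒ log(r) = 5.09 − 4.77 = +0.32
r = [CH3COO-]/[CH3COOH] = 10^(+0.32) = 2.09

ratio = 2.1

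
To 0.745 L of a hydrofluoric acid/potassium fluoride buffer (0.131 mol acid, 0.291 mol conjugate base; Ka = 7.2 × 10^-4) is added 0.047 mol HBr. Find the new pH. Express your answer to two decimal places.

pH = 3.28

After neutralization: n(HF) = 0.178 mol, n(F-) = 0.244 mol.
pKa = −log(7.2 × 10^-4) = 3.143
pH = pKa + log([A⁻]/[HA]) = 3.143 + log(0.244/0.178) = 3.143 +0.137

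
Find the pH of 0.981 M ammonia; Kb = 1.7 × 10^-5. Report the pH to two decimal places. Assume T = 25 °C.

pH = 11.61

NH3 + H2O ⇌ NH4+ + OH-
From the ICE table, Kb = x²/(0.981 − x) = 1.7 × 10^-5.
Neglecting x in the denominator: x = √(1.7 × 10^-5 × 0.981) = 4.08 × 10^-3 M
pOH = −log(4.08 × 10^-3) = 2.39; pH = 14.00 − 2.39 = 11.61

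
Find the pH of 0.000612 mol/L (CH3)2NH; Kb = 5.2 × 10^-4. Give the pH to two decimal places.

(CH3)2NH + H2O ⇌ (CH3)2NH2+ + OH-
Kb = [OH-]²/(0.000612 − [OH-]) = 5.2 × 10^-4
Here C₀/Kb ≈ 1.18, so the small-[OH-] approximation fails. Use the quadratic:
[OH-] = [−0.00052 + √(0.00052² + 1.27e-06)]/2 = 3.61 × 10^-4 M
pOH = 3.44, so pH = 14.00 − pOH = 10.56

pH = 10.56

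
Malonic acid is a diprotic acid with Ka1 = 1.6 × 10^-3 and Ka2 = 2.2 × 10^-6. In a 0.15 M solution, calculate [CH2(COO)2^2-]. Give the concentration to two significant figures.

2.2 × 10^-6 M

First ionization gives [H+] ≈ [CH2(COOH)COO-] = 1.47 × 10^-2 M.
Second step: Ka2 = [H+][CH2(COO)2^2-]/[CH2(COOH)COO-] ≈ [CH2(COO)2^2-] (since [H+] ≈ [CH2(COOH)COO-]).
So [CH2(COO)2^2-] ≈ Ka2.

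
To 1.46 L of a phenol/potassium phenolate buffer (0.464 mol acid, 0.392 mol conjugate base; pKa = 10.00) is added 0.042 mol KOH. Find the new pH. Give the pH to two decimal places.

pH = 10.01

After neutralization: n(C6H5OH) = 0.422 mol, n(C6H5O-) = 0.434 mol.
pH = pKa + log([A⁻]/[HA]) = 10.00 + log(0.434/0.422) = 10.00 +0.012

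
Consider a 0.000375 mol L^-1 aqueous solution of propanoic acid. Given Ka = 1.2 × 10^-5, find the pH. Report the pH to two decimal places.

CH3CH2COOH ⇌ CH3CH2COO- + H+
From the ICE table, Ka = x²/(0.000375 − x) = 1.2 × 10^-5.
x is not negligible relative to C₀; solve x² + 1.2e-05·x − 4.5e-09 = 0.
x = (−Ka + √(Ka² + 4·Ka·C₀))/2 = 6.13 × 10^-5 M
pH = −log[H+] = −log(6.13 × 10^-5) = 4.21

pH = 4.21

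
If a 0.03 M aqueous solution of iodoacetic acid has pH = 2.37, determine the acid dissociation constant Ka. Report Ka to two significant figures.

Ka = 7.1 × 10^-4

[H+] = 10^(-2.37) = 4.27 × 10^-3 M
At equilibrium [HA] = 0.03 − 4.27 × 10^-3 = 2.57 × 10^-2 M
Ka = [H+][A-]/[HA] = (4.27 × 10^-3)² / 2.57 × 10^-2 = 7.1 × 10^-4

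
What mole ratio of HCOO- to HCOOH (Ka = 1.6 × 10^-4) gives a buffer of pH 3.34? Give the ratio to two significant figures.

pKa = -log(1.6 × 10^-4) = 3.796
pH = pKa + log(r) ⇒ log(r) = 3.34 − 3.796 = -0.456
r = [HCOO-]/[HCOOH] = 10^(-0.456) = 0.35

ratio = 0.35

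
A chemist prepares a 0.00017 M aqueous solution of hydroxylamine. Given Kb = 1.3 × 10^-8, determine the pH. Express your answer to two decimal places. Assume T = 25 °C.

pH = 8.17

NH2OH + H2O ⇌ NH3OH+ + OH-
From the ICE table, Kb = [OH-]²/(0.00017 − [OH-]) = 1.3 × 10^-8.
Since Kb ≪ C₀, [OH-] ≈ √(Kb·C₀) = 1.49 × 10^-6 M.
Check: 0.87% ionized — well under 5%, approximation valid.
pOH = 5.83, so pH = 14.00 − pOH = 8.17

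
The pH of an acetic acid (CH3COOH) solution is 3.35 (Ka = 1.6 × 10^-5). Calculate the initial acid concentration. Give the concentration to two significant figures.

C₀ = 1.3 × 10^-2 M

[H+] = 10^(-3.35) = 4.47 × 10^-4 M = x
Ka = x²/(C₀ − x) ⇒ C₀ = x + x²/Ka
C₀ = 4.47 × 10^-4 + (4.47 × 10^-4)²/(1.6 × 10^-5) = 1.29 × 10^-2 M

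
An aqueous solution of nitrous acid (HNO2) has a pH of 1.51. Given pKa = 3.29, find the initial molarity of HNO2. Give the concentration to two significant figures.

[H+] = 10^(-1.51) = 3.09 × 10^-2 M = x
Ka = 10^(−3.29) = 5.13 × 10^-4
Ka = x²/(C₀ − x) ⇒ C₀ = x + x²/Ka
C₀ = 3.09 × 10^-2 + (3.09 × 10^-2)²/(5.13 × 10^-4) = 1.89 M

C₀ = 1.9 M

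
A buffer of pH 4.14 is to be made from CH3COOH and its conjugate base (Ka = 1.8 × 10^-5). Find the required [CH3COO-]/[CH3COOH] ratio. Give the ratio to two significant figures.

ratio = 0.25

pKa = -log(1.8 × 10^-5) = 4.745
pH = pKa + log(r) ⇒ log(r) = 4.14 − 4.745 = -0.605
r = [CH3COO-]/[CH3COOH] = 10^(-0.605) = 0.248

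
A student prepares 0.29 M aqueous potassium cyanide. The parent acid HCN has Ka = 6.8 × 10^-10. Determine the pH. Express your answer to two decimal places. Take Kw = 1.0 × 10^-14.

CN- is the conjugate base of the weak acid HCN.
Kb = Kw/Ka = 1.0×10^-14 / 6.8 × 10^-10 = 1.47 × 10^-5
Kb = [OH-]²/(0.29 − [OH-]) = 1.47 × 10^-5
Assume [OH-] ≪ 0.29: [OH-] ≈ √(1.47 × 10^-5 × 0.29) = 2.06 × 10^-3 M
Check: 0.71% ionized — well under 5%, approximation valid.
pOH = −log(2.06 × 10^-3) = 2.69; pH = 14.00 − 2.69 = 11.31

pH = 11.31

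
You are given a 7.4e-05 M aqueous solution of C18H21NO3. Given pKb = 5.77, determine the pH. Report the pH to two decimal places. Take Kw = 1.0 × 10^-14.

pH = 9.02

C18H21NO3 + H2O ⇌ C18H22NO3+ + OH-
Kb = 10^(−5.77) = 1.70 × 10^-6
From the ICE table, Kb = x²/(7.4e-05 − x) = 1.70 × 10^-6.
The 5% rule fails; solving x² + Kb·x − Kb·C₀ = 0 exactly:
x = [−1.7e-06 + √(1.7e-06² + 5.03e-10)]/2 = 1.04 × 10^-5 M
pOH = −log(1.04 × 10^-5) = 4.98; pH = 14.00 − 4.98 = 9.02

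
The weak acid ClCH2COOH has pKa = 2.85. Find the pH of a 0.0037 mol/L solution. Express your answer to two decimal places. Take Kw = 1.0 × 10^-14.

ClCH2COOH ⇌ ClCH2COO- + H+
Ka = 10^(−2.85) = 1.41 × 10^-3
Ka = x²/(0.0037 − x) = 1.41 × 10^-3
Here C₀/Ka ≈ 2.62, so the small-x approximation fails. Use the quadratic:
x = [−0.00141 + √(0.00141² + 2.09e-05)]/2 = 1.69 × 10^-3 M
pH = −log(1.69 × 10^-3) = 2.77

pH = 2.77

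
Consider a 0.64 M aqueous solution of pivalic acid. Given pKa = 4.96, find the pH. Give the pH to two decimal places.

(CH3)3CCOOH ⇌ (CH3)3CCOO- + H+
Ka = 10^(−4.96) = 1.10 × 10^-5
Ka = [H+]²/(0.64 − [H+]) = 1.10 × 10^-5
Neglecting [H+] in the denominator: [H+] = √(1.10 × 10^-5 × 0.64) = 2.65 × 10^-3 M
pH = −log[H+] = −log(2.65 × 10^-3) = 2.58

pH = 2.58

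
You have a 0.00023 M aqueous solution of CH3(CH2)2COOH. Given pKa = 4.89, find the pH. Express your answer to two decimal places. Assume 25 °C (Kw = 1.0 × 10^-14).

CH3(CH2)2COOH ⇌ CH3(CH2)2COO- + H+
Ka = 10^(−4.89) = 1.29 × 10^-5
Ka = x²/(0.00023 − x) = 1.29 × 10^-5
The 5% rule fails; solving x² + Ka·x − Ka·C₀ = 0 exactly:
x = (−Ka + √(Ka² + 4·Ka·C₀))/2 = 4.84 × 10^-5 M
pH = −log[H+] = −log(4.84 × 10^-5) = 4.32

pH = 4.32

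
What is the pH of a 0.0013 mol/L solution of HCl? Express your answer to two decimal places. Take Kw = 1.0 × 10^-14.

pH = 2.89

HCl is a strong acid and dissociates completely, so [H+] = 0.0013 M.
pH = -log(0.0013) = 2.89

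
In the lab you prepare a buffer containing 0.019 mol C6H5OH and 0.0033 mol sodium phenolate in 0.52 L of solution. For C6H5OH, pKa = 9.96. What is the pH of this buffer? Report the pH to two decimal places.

pH = 9.20

pH = pKa + log([A⁻]/[HA]) = 9.96 + log(0.0033/0.019)
pH = 9.96 + (-0.760) = 9.20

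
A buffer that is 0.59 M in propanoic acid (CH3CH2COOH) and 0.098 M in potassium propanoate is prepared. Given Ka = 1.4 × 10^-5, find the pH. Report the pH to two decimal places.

pH = 4.07

pKa = −log(1.4 × 10^-5) = 4.854
pH = pKa + log([A⁻]/[HA]) = 4.854 + log(0.098/0.59)
pH = 4.854 + (-0.780) = 4.07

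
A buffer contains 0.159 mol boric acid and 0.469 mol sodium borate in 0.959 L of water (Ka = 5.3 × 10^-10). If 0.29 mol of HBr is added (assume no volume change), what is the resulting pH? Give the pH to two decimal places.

Added H+ converts B(OH)4- to B(OH)3: B(OH)3 → 0.449 mol, B(OH)4- → 0.179 mol.
pKa = −log(5.3 × 10^-10) = 9.276
pH = pKa + log(n_B(OH)4-/n_B(OH)3) = 9.276 + log(0.179/0.449) = 9.276 + (-0.399)

pH = 8.88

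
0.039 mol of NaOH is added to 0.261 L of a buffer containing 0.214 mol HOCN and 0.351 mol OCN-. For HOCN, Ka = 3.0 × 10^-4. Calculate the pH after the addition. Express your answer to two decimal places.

pH = 3.87

After neutralization: n(HOCN) = 0.175 mol, n(OCN-) = 0.39 mol.
pKa = −log(3.0 × 10^-4) = 3.523
Henderson–Hasselbalch with mole ratio 0.39/0.175: pH = 3.523 + (+0.348)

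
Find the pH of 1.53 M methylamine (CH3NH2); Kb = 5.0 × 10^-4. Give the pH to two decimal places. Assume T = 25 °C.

CH3NH2 + H2O ⇌ CH3NH3+ + OH-
Kb = [OH-]²/(1.53 − [OH-]) = 5.0 × 10^-4
Assume [OH-] ≪ 1.53: [OH-] ≈ √(5.0 × 10^-4 × 1.53) = 2.77 × 10^-2 M
([OH-]/C₀ = 1.8% < 5%, so the approximation holds.)
pOH = −log(2.77 × 10^-2) = 1.56; pH = 14.00 − 1.56 = 12.44

pH = 12.44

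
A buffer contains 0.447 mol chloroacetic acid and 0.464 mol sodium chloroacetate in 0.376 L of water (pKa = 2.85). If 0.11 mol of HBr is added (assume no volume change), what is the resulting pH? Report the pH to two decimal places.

pH = 2.65

Added H+ converts ClCH2COO- to ClCH2COOH: ClCH2COOH → 0.557 mol, ClCH2COO- → 0.354 mol.
pH = pKa + log(n_ClCH2COO-/n_ClCH2COOH) = 2.85 + log(0.354/0.557) = 2.85 + (-0.197)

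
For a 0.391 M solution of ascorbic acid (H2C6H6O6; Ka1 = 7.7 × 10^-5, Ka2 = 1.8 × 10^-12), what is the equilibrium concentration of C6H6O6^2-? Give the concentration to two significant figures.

1.8 × 10^-12 M

First ionization gives [H+] ≈ [HC6H6O6-] = 5.49 × 10^-3 M.
Second step: Ka2 = [H+][C6H6O6^2-]/[HC6H6O6-] ≈ [C6H6O6^2-] (since [H+] ≈ [HC6H6O6-]).
So [C6H6O6^2-] ≈ Ka2.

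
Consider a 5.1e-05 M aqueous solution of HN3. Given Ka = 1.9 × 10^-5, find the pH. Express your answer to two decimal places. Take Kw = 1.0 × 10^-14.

pH = 4.64

HN3 ⇌ N3- + H+
From the ICE table, Ka = [H+]²/(5.1e-05 − [H+]) = 1.9 × 10^-5.
[H+] is not negligible relative to C₀; solve [H+]² + 1.9e-05·[H+] − 9.69e-10 = 0.
[H+] = (−Ka + √(Ka² + 4·Ka·C₀))/2 = 2.30 × 10^-5 M
pH = −log[H+] = −log(2.30 × 10^-5) = 4.64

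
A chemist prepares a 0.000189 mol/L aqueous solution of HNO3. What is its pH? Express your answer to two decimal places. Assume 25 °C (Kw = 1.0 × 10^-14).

pH = 3.72

HNO3 is a strong acid and dissociates completely, so [H+] = 0.000189 M.
pH = -log(0.000189) = 3.72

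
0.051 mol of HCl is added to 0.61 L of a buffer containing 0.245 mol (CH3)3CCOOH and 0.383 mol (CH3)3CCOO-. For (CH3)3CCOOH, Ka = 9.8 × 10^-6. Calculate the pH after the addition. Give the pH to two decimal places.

Added H+ converts (CH3)3CCOO- to (CH3)3CCOOH: (CH3)3CCOOH → 0.296 mol, (CH3)3CCOO- → 0.332 mol.
pKa = −log(9.8 × 10^-6) = 5.009
Henderson–Hasselbalch with mole ratio 0.332/0.296: pH = 5.009 + (+0.050)

pH = 5.06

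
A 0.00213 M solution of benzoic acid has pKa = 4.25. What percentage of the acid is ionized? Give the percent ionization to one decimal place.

15.0%

C6H5COOH ⇌ C6H5COO- + H+; let x = [H+] at equilibrium.
Ka = 10^(−4.25) = 5.62 × 10^-5
Ka = x²/(C₀ − x); solving the quadratic gives x = 3.19 × 10^-4 M.
Fraction ionized = 3.19 × 10^-4 / 0.00213 = 0.1498 → 15.0%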